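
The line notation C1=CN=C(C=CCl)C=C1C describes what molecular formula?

C8H8ClN

Heavy atoms from the SMILES: 8 C, 1 Cl, 1 N.
Implicit hydrogens by atom environment:
  3 × C (aromatic): 1 H each → 3
  2 × C: 1 H each → 2
  2 × C (aromatic): no H
  1 × C: 3 H
  1 × Cl: no H
  1 × N (aromatic): no H
  Total hydrogens = 8.
Molecular formula: C8H8ClN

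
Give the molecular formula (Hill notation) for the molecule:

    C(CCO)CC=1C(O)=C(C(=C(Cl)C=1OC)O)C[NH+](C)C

C14H23ClNO4+

Heavy atoms from the SMILES: 14 C, 1 Cl, 1 N, 4 O.
Implicit hydrogens by atom environment:
  6 × C (aromatic): no H
  5 × C: 2 H each → 10
  3 × C: 3 H each → 9
  3 × O: 1 H each → 3
  1 × Cl: no H
  1 × N (charge +1): 1 H
  1 × O: no H
  Total hydrogens = 23.
Net charge +1.
Molecular formula: C14H23ClNO4+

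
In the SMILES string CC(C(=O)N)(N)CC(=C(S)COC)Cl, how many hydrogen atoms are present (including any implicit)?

15

Hydrogens are implicit in SMILES; fill each atom to its normal valence:
  4 × C: no H
  2 × C: 3 H each → 6
  2 × C: 2 H each → 4
  2 × N: 2 H each → 4
  2 × O: no H
  1 × Cl: no H
  1 × S: 1 H
  Total hydrogens = 15.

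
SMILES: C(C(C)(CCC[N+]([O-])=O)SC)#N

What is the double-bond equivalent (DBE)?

Molecular formula from the SMILES: C7H12N2O2S.
DoU = (2C + 2 + N − H − X)/2 = (2·7 + 2 + 2 − 12 − 0)/2 = 6/2 = 3.
(Structurally: 0 ring(s) + 3 π bond(s) = 3.)

3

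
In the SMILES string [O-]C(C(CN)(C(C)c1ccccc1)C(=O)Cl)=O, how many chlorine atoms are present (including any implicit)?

1

The symbol for chlorine appears 1 time in the SMILES.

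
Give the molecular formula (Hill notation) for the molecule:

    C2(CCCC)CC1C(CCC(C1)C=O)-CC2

Heavy atoms from the SMILES: 15 C, 1 O.
Implicit hydrogens by atom environment:
  9 × C: 2 H each → 18
  5 × C: 1 H each → 5
  1 × C: 3 H
  1 × O: no H
  Total hydrogens = 26.
Molecular formula: C15H26O

C15H26O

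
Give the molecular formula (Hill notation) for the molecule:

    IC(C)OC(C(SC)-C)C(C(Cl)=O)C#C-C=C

C12H16ClIO2S

Heavy atoms from the SMILES: 12 C, 1 Cl, 1 I, 2 O, 1 S.
Implicit hydrogens by atom environment:
  5 × C: 1 H each → 5
  3 × C: 3 H each → 9
  3 × C: no H
  2 × O: no H
  1 × C: 2 H
  1 × Cl: no H
  1 × I: no H
  1 × S: no H
  Total hydrogens = 16.
Molecular formula: C12H16ClIO2S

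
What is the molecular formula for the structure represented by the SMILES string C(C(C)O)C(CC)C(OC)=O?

C8H16O3

Heavy atoms from the SMILES: 8 C, 3 O.
Implicit hydrogens by atom environment:
  3 × C: 3 H each → 9
  2 × C: 2 H each → 4
  2 × C: 1 H each → 2
  2 × O: no H
  1 × C: no H
  1 × O: 1 H
  Total hydrogens = 16.
Molecular formula: C8H16O3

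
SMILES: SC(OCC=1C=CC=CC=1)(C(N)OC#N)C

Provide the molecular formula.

C11H14N2O2S

Heavy atoms from the SMILES: 11 C, 2 N, 2 O, 1 S.
Implicit hydrogens by atom environment:
  5 × C (aromatic): 1 H each → 5
  2 × C: no H
  2 × O: no H
  1 × C: 3 H
  1 × C: 2 H
  1 × C: 1 H
  1 × C (aromatic): no H
  1 × N: 2 H
  1 × N: no H
  1 × S: 1 H
  Total hydrogens = 14.
Molecular formula: C11H14N2O2S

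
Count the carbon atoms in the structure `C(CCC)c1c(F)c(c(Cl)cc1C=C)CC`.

14

The symbol for carbon appears 14 times in the SMILES. Lowercase c denotes aromatic carbon and counts toward C.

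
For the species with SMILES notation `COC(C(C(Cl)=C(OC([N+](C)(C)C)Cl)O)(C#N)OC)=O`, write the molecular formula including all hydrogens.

Heavy atoms from the SMILES: 11 C, 2 Cl, 2 N, 5 O.
Implicit hydrogens by atom environment:
  5 × C: 3 H each → 15
  5 × C: no H
  4 × O: no H
  2 × Cl: no H
  1 × C: 1 H
  1 × N (charge +1): no H
  1 × N: no H
  1 × O: 1 H
  Total hydrogens = 17.
Net charge +1.
Molecular formula: C11H17Cl2N2O5+

C11H17Cl2N2O5+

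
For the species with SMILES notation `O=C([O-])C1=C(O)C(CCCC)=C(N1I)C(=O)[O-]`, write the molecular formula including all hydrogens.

Heavy atoms from the SMILES: 10 C, 1 I, 1 N, 5 O.
Implicit hydrogens by atom environment:
  4 × C (aromatic): no H
  3 × C: 2 H each → 6
  2 × C: no H
  2 × O: no H
  2 × O (charge -1): no H
  1 × C: 3 H
  1 × I: no H
  1 × N (aromatic): no H
  1 × O: 1 H
  Total hydrogens = 10.
Net charge -2.
Molecular formula: [C10H10INO5]2-

[C10H10INO5]2-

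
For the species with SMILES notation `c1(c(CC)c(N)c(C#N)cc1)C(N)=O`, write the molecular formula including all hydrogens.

Heavy atoms from the SMILES: 10 C, 3 N, 1 O.
Implicit hydrogens by atom environment:
  4 × C (aromatic): no H
  2 × C (aromatic): 1 H each → 2
  2 × C: no H
  2 × N: 2 H each → 4
  1 × C: 3 H
  1 × C: 2 H
  1 × N: no H
  1 × O: no H
  Total hydrogens = 11.
Molecular formula: C10H11N3O

C10H11N3O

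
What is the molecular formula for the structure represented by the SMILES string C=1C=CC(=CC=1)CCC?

C9H12

Heavy atoms from the SMILES: 9 C.
Implicit hydrogens by atom environment:
  5 × C (aromatic): 1 H each → 5
  2 × C: 2 H each → 4
  1 × C: 3 H
  1 × C (aromatic): no H
  Total hydrogens = 12.
Molecular formula: C9H12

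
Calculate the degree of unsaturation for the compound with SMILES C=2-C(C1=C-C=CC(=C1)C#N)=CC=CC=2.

Molecular formula from the SMILES: C13H9N.
DoU = (2C + 2 + N − H − X)/2 = (2·13 + 2 + 1 − 9 − 0)/2 = 20/2 = 10.
(Structurally: 2 ring(s) + 8 π bond(s) = 10.)

10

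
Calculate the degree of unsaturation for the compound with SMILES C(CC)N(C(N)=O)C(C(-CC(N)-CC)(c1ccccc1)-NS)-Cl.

Molecular formula from the SMILES: C16H27ClN4OS.
DoU = (2C + 2 + N − H − X)/2 = (2·16 + 2 + 4 − 27 − 1)/2 = 10/2 = 5.
(Structurally: 1 ring(s) + 4 π bond(s) = 5.)

5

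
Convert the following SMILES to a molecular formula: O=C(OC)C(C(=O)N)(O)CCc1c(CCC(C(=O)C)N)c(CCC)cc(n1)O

C19H29N3O6

Heavy atoms from the SMILES: 19 C, 3 N, 6 O.
Implicit hydrogens by atom environment:
  6 × C: 2 H each → 12
  4 × C (aromatic): no H
  4 × C: no H
  4 × O: no H
  3 × C: 3 H each → 9
  2 × N: 2 H each → 4
  2 × O: 1 H each → 2
  1 × C (aromatic): 1 H
  1 × C: 1 H
  1 × N (aromatic): no H
  Total hydrogens = 29.
Molecular formula: C19H29N3O6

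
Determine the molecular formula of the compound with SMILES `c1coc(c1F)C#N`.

Heavy atoms from the SMILES: 5 C, 1 F, 1 N, 1 O.
Implicit hydrogens by atom environment:
  2 × C (aromatic): 1 H each → 2
  2 × C (aromatic): no H
  1 × C: no H
  1 × F: no H
  1 × N: no H
  1 × O (aromatic): no H
  Total hydrogens = 2.
Molecular formula: C5H2FNO

C5H2FNO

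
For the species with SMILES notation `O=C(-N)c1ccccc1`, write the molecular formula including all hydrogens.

C7H7NO

Heavy atoms from the SMILES: 7 C, 1 N, 1 O.
Implicit hydrogens by atom environment:
  5 × C (aromatic): 1 H each → 5
  1 × C (aromatic): no H
  1 × C: no H
  1 × N: 2 H
  1 × O: no H
  Total hydrogens = 7.
Molecular formula: C7H7NO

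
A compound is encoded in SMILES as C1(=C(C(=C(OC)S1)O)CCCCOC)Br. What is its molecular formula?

C10H15BrO3S

Heavy atoms from the SMILES: 1 Br, 10 C, 3 O, 1 S.
Implicit hydrogens by atom environment:
  4 × C: 2 H each → 8
  4 × C (aromatic): no H
  2 × C: 3 H each → 6
  2 × O: no H
  1 × Br: no H
  1 × O: 1 H
  1 × S (aromatic): no H
  Total hydrogens = 15.
Molecular formula: C10H15BrO3S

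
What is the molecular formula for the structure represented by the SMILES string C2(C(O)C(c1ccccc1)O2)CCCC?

Heavy atoms from the SMILES: 13 C, 2 O.
Implicit hydrogens by atom environment:
  5 × C (aromatic): 1 H each → 5
  3 × C: 2 H each → 6
  3 × C: 1 H each → 3
  1 × C: 3 H
  1 × C (aromatic): no H
  1 × O: 1 H
  1 × O: no H
  Total hydrogens = 18.
Molecular formula: C13H18O2

C13H18O2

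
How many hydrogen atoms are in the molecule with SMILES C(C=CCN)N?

10

Hydrogens are implicit in SMILES; fill each atom to its normal valence:
  2 × C: 2 H each → 4
  2 × C: 1 H each → 2
  2 × N: 2 H each → 4
  Total hydrogens = 10.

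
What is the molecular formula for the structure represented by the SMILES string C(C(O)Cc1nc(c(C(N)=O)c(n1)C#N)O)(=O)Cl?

Heavy atoms from the SMILES: 9 C, 1 Cl, 4 N, 4 O.
Implicit hydrogens by atom environment:
  4 × C (aromatic): no H
  3 × C: no H
  2 × N (aromatic): no H
  2 × O: 1 H each → 2
  2 × O: no H
  1 × C: 2 H
  1 × C: 1 H
  1 × Cl: no H
  1 × N: 2 H
  1 × N: no H
  Total hydrogens = 7.
Molecular formula: C9H7ClN4O4

C9H7ClN4O4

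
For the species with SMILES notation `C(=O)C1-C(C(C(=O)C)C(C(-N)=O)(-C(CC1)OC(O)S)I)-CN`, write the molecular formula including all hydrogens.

C13H21IN2O5S

Heavy atoms from the SMILES: 13 C, 1 I, 2 N, 5 O, 1 S.
Implicit hydrogens by atom environment:
  6 × C: 1 H each → 6
  4 × O: no H
  3 × C: 2 H each → 6
  3 × C: no H
  2 × N: 2 H each → 4
  1 × C: 3 H
  1 × I: no H
  1 × O: 1 H
  1 × S: 1 H
  Total hydrogens = 21.
Molecular formula: C13H21IN2O5S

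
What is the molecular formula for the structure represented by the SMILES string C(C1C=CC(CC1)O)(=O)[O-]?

C7H9O3-

Heavy atoms from the SMILES: 7 C, 3 O.
Implicit hydrogens by atom environment:
  4 × C: 1 H each → 4
  2 × C: 2 H each → 4
  1 × C: no H
  1 × O: 1 H
  1 × O: no H
  1 × O (charge -1): no H
  Total hydrogens = 9.
Net charge -1.
Molecular formula: C7H9O3-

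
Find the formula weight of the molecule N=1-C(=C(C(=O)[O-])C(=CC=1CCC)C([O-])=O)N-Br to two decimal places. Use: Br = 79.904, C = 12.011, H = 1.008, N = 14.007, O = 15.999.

Molecular formula: [C10H9BrN2O4]2-.
M = 1×79.904 + 10×12.011 + 9×1.008 + 2×14.007 + 4×15.999 = 301.10 g/mol.

301.10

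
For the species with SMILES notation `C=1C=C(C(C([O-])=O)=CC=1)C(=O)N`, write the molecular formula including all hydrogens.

C8H6NO3-

Heavy atoms from the SMILES: 8 C, 1 N, 3 O.
Implicit hydrogens by atom environment:
  4 × C (aromatic): 1 H each → 4
  2 × C (aromatic): no H
  2 × C: no H
  2 × O: no H
  1 × N: 2 H
  1 × O (charge -1): no H
  Total hydrogens = 6.
Net charge -1.
Molecular formula: C8H6NO3-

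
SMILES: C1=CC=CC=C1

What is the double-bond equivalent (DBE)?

4

Molecular formula from the SMILES: C6H6.
DoU = (2C + 2 + N − H − X)/2 = (2·6 + 2 + 0 − 6 − 0)/2 = 8/2 = 4.
(Structurally: 1 ring(s) + 3 π bond(s) = 4.)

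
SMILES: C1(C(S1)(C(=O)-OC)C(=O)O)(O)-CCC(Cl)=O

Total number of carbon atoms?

8

The symbol for carbon appears 8 times in the SMILES. (Cl is a single chlorine, not C + l.)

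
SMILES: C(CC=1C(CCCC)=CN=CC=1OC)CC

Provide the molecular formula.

Heavy atoms from the SMILES: 14 C, 1 N, 1 O.
Implicit hydrogens by atom environment:
  6 × C: 2 H each → 12
  3 × C: 3 H each → 9
  3 × C (aromatic): no H
  2 × C (aromatic): 1 H each → 2
  1 × N (aromatic): no H
  1 × O: no H
  Total hydrogens = 23.
Molecular formula: C14H23NO

C14H23NO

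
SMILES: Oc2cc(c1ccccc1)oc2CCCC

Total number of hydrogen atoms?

16

Hydrogens are implicit in SMILES; fill each atom to its normal valence:
  6 × C (aromatic): 1 H each → 6
  4 × C (aromatic): no H
  3 × C: 2 H each → 6
  1 × C: 3 H
  1 × O: 1 H
  1 × O (aromatic): no H
  Total hydrogens = 16.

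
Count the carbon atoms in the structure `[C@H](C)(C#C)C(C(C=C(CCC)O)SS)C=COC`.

The symbol for carbon appears 14 times in the SMILES.

14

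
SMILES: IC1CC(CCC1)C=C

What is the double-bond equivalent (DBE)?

Molecular formula from the SMILES: C8H13I.
DoU = (2C + 2 + N − H − X)/2 = (2·8 + 2 + 0 − 13 − 1)/2 = 4/2 = 2.
(Structurally: 1 ring(s) + 1 π bond(s) = 2.)

2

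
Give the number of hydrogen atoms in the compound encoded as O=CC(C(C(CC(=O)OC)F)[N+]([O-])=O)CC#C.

Hydrogens are implicit in SMILES; fill each atom to its normal valence:
  5 × C: 1 H each → 5
  4 × O: no H
  2 × C: 2 H each → 4
  2 × C: no H
  1 × C: 3 H
  1 × F: no H
  1 × N (charge +1): no H
  1 × O (charge -1): no H
  Total hydrogens = 12.

12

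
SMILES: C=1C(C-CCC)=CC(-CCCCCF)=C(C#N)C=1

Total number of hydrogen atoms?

22

Hydrogens are implicit in SMILES; fill each atom to its normal valence:
  8 × C: 2 H each → 16
  3 × C (aromatic): 1 H each → 3
  3 × C (aromatic): no H
  1 × C: 3 H
  1 × C: no H
  1 × F: no H
  1 × N: no H
  Total hydrogens = 22.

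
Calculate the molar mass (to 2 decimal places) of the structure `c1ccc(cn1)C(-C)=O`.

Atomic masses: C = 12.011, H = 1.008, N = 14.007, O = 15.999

Molecular formula: C7H7NO.
M = 7×12.011 + 7×1.008 + 1×14.007 + 1×15.999 = 121.14 g/mol.

121.14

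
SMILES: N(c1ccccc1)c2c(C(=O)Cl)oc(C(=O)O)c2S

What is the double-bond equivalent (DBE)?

9

Molecular formula from the SMILES: C12H8ClNO4S.
DoU = (2C + 2 + N − H − X)/2 = (2·12 + 2 + 1 − 8 − 1)/2 = 18/2 = 9.
(Structurally: 2 ring(s) + 7 π bond(s) = 9.)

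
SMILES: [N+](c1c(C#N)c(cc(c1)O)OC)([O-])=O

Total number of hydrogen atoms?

Hydrogens are implicit in SMILES; fill each atom to its normal valence:
  4 × C (aromatic): no H
  2 × C (aromatic): 1 H each → 2
  2 × O: no H
  1 × C: 3 H
  1 × C: no H
  1 × N: no H
  1 × N (charge +1): no H
  1 × O: 1 H
  1 × O (charge -1): no H
  Total hydrogens = 6.

6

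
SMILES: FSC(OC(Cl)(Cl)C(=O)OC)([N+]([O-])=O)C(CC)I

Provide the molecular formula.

Heavy atoms from the SMILES: 7 C, 2 Cl, 1 F, 1 I, 1 N, 5 O, 1 S.
Implicit hydrogens by atom environment:
  4 × O: no H
  3 × C: no H
  2 × C: 3 H each → 6
  2 × Cl: no H
  1 × C: 2 H
  1 × C: 1 H
  1 × F: no H
  1 × I: no H
  1 × N (charge +1): no H
  1 × O (charge -1): no H
  1 × S: no H
  Total hydrogens = 9.
Molecular formula: C7H9Cl2FINO5S

C7H9Cl2FINO5S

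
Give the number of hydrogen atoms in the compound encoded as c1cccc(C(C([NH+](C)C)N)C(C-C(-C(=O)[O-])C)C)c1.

Hydrogens are implicit in SMILES; fill each atom to its normal valence:
  5 × C (aromatic): 1 H each → 5
  4 × C: 3 H each → 12
  4 × C: 1 H each → 4
  1 × C: 2 H
  1 × C (aromatic): no H
  1 × C: no H
  1 × N: 2 H
  1 × N (charge +1): 1 H
  1 × O: no H
  1 × O (charge -1): no H
  Total hydrogens = 26.

26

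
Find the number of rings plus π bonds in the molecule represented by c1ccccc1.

4

Molecular formula from the SMILES: C6H6.
DoU = (2C + 2 + N − H − X)/2 = (2·6 + 2 + 0 − 6 − 0)/2 = 8/2 = 4.
(Structurally: 1 ring(s) + 3 π bond(s) = 4.)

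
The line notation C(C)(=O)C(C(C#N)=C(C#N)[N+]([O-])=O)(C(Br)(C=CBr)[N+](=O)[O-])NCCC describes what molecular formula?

Heavy atoms from the SMILES: 2 Br, 13 C, 5 N, 5 O.
Implicit hydrogens by atom environment:
  7 × C: no H
  3 × O: no H
  2 × Br: no H
  2 × C: 3 H each → 6
  2 × C: 2 H each → 4
  2 × C: 1 H each → 2
  2 × N: no H
  2 × N (charge +1): no H
  2 × O (charge -1): no H
  1 × N: 1 H
  Total hydrogens = 13.
Molecular formula: C13H13Br2N5O5

C13H13Br2N5O5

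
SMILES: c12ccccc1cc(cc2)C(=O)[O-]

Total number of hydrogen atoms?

Hydrogens are implicit in SMILES; fill each atom to its normal valence:
  7 × C (aromatic): 1 H each → 7
  3 × C (aromatic): no H
  1 × C: no H
  1 × O: no H
  1 × O (charge -1): no H
  Total hydrogens = 7.

7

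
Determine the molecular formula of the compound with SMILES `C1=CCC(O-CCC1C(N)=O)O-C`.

C9H15NO3

Heavy atoms from the SMILES: 9 C, 1 N, 3 O.
Implicit hydrogens by atom environment:
  4 × C: 1 H each → 4
  3 × C: 2 H each → 6
  3 × O: no H
  1 × C: 3 H
  1 × C: no H
  1 × N: 2 H
  Total hydrogens = 15.
Molecular formula: C9H15NO3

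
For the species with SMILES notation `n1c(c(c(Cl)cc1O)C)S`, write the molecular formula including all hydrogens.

C6H6ClNOS

Heavy atoms from the SMILES: 6 C, 1 Cl, 1 N, 1 O, 1 S.
Implicit hydrogens by atom environment:
  4 × C (aromatic): no H
  1 × C: 3 H
  1 × C (aromatic): 1 H
  1 × Cl: no H
  1 × N (aromatic): no H
  1 × O: 1 H
  1 × S: 1 H
  Total hydrogens = 6.
Molecular formula: C6H6ClNOS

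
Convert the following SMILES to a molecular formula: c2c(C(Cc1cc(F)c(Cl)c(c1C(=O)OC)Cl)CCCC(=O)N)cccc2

Heavy atoms from the SMILES: 20 C, 2 Cl, 1 F, 1 N, 3 O.
Implicit hydrogens by atom environment:
  6 × C (aromatic): 1 H each → 6
  6 × C (aromatic): no H
  4 × C: 2 H each → 8
  3 × O: no H
  2 × C: no H
  2 × Cl: no H
  1 × C: 3 H
  1 × C: 1 H
  1 × F: no H
  1 × N: 2 H
  Total hydrogens = 20.
Molecular formula: C20H20Cl2FNO3

C20H20Cl2FNO3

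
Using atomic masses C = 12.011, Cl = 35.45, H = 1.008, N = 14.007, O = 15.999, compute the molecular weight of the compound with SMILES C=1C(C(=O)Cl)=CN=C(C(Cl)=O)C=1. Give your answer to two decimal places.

Molecular formula: C7H3Cl2NO2.
M = 7×12.011 + 2×35.45 + 3×1.008 + 1×14.007 + 2×15.999 = 204.01 g/mol.

204.01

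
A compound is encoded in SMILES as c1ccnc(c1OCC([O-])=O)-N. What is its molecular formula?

C7H7N2O3-

Heavy atoms from the SMILES: 7 C, 2 N, 3 O.
Implicit hydrogens by atom environment:
  3 × C (aromatic): 1 H each → 3
  2 × C (aromatic): no H
  2 × O: no H
  1 × C: 2 H
  1 × C: no H
  1 × N: 2 H
  1 × N (aromatic): no H
  1 × O (charge -1): no H
  Total hydrogens = 7.
Net charge -1.
Molecular formula: C7H7N2O3-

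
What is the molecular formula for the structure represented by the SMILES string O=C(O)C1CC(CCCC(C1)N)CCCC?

C13H25NO2

Heavy atoms from the SMILES: 13 C, 1 N, 2 O.
Implicit hydrogens by atom environment:
  8 × C: 2 H each → 16
  3 × C: 1 H each → 3
  1 × C: 3 H
  1 × C: no H
  1 × N: 2 H
  1 × O: 1 H
  1 × O: no H
  Total hydrogens = 25.
Molecular formula: C13H25NO2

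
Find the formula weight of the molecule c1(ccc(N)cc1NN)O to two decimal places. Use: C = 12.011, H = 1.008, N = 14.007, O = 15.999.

Molecular formula: C6H9N3O.
M = 6×12.011 + 9×1.008 + 3×14.007 + 1×15.999 = 139.16 g/mol.

139.16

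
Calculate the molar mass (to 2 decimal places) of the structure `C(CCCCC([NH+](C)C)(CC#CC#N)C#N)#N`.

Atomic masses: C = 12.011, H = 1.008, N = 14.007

Molecular formula: C13H17N4+.
M = 13×12.011 + 17×1.008 + 4×14.007 = 229.31 g/mol.

229.31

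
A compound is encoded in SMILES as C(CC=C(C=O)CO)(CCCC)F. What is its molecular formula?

Heavy atoms from the SMILES: 10 C, 1 F, 2 O.
Implicit hydrogens by atom environment:
  5 × C: 2 H each → 10
  3 × C: 1 H each → 3
  1 × C: 3 H
  1 × C: no H
  1 × F: no H
  1 × O: 1 H
  1 × O: no H
  Total hydrogens = 17.
Molecular formula: C10H17FO2

C10H17FO2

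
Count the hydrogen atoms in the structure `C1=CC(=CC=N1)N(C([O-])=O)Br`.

Hydrogens are implicit in SMILES; fill each atom to its normal valence:
  4 × C (aromatic): 1 H each → 4
  1 × Br: no H
  1 × C (aromatic): no H
  1 × C: no H
  1 × N (aromatic): no H
  1 × N: no H
  1 × O: no H
  1 × O (charge -1): no H
  Total hydrogens = 4.

4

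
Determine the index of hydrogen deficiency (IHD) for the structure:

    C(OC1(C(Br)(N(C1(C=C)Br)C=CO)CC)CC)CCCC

3

Molecular formula from the SMILES: C16H27Br2NO2.
DoU = (2C + 2 + N − H − X)/2 = (2·16 + 2 + 1 − 27 − 2)/2 = 6/2 = 3.
(Structurally: 1 ring(s) + 2 π bond(s) = 3.)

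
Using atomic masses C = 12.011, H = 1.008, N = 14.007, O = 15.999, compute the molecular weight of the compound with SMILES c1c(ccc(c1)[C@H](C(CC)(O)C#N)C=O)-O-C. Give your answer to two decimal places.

233.27

Molecular formula: C13H15NO3.
M = 13×12.011 + 15×1.008 + 1×14.007 + 3×15.999 = 233.27 g/mol.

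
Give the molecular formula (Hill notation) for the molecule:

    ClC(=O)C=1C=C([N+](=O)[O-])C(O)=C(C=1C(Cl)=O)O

Heavy atoms from the SMILES: 8 C, 2 Cl, 1 N, 6 O.
Implicit hydrogens by atom environment:
  5 × C (aromatic): no H
  3 × O: no H
  2 × C: no H
  2 × Cl: no H
  2 × O: 1 H each → 2
  1 × C (aromatic): 1 H
  1 × N (charge +1): no H
  1 × O (charge -1): no H
  Total hydrogens = 3.
Molecular formula: C8H3Cl2NO6

C8H3Cl2NO6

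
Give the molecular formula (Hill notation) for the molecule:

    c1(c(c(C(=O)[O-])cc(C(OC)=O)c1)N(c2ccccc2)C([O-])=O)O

[C16H11NO7]2-

Heavy atoms from the SMILES: 16 C, 1 N, 7 O.
Implicit hydrogens by atom environment:
  7 × C (aromatic): 1 H each → 7
  5 × C (aromatic): no H
  4 × O: no H
  3 × C: no H
  2 × O (charge -1): no H
  1 × C: 3 H
  1 × N: no H
  1 × O: 1 H
  Total hydrogens = 11.
Net charge -2.
Molecular formula: [C16H11NO7]2-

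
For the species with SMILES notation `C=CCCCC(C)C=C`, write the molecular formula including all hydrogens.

C9H16

Heavy atoms from the SMILES: 9 C.
Implicit hydrogens by atom environment:
  5 × C: 2 H each → 10
  3 × C: 1 H each → 3
  1 × C: 3 H
  Total hydrogens = 16.
Molecular formula: C9H16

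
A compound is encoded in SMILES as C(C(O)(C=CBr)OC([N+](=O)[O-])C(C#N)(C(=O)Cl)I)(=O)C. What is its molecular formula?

Heavy atoms from the SMILES: 1 Br, 9 C, 1 Cl, 1 I, 2 N, 6 O.
Implicit hydrogens by atom environment:
  5 × C: no H
  4 × O: no H
  3 × C: 1 H each → 3
  1 × Br: no H
  1 × C: 3 H
  1 × Cl: no H
  1 × I: no H
  1 × N: no H
  1 × N (charge +1): no H
  1 × O: 1 H
  1 × O (charge -1): no H
  Total hydrogens = 7.
Molecular formula: C9H7BrClIN2O6

C9H7BrClIN2O6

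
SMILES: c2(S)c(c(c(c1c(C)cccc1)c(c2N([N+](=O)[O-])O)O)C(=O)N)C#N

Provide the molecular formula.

C15H12N4O5S

Heavy atoms from the SMILES: 15 C, 4 N, 5 O, 1 S.
Implicit hydrogens by atom environment:
  8 × C (aromatic): no H
  4 × C (aromatic): 1 H each → 4
  2 × C: no H
  2 × N: no H
  2 × O: 1 H each → 2
  2 × O: no H
  1 × C: 3 H
  1 × N: 2 H
  1 × N (charge +1): no H
  1 × O (charge -1): no H
  1 × S: 1 H
  Total hydrogens = 12.
Molecular formula: C15H12N4O5S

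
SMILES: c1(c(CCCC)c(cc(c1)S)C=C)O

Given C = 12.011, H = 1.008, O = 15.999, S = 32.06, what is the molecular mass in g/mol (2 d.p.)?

208.32

Molecular formula: C12H16OS.
M = 12×12.011 + 16×1.008 + 1×15.999 + 1×32.06 = 208.32 g/mol.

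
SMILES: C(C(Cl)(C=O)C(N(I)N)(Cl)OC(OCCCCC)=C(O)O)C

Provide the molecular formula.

C12H21Cl2IN2O5

Heavy atoms from the SMILES: 12 C, 2 Cl, 1 I, 2 N, 5 O.
Implicit hydrogens by atom environment:
  5 × C: 2 H each → 10
  4 × C: no H
  3 × O: no H
  2 × C: 3 H each → 6
  2 × Cl: no H
  2 × O: 1 H each → 2
  1 × C: 1 H
  1 × I: no H
  1 × N: 2 H
  1 × N: no H
  Total hydrogens = 21.
Molecular formula: C12H21Cl2IN2O5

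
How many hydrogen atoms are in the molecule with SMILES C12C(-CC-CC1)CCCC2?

18

Hydrogens are implicit in SMILES; fill each atom to its normal valence:
  8 × C: 2 H each → 16
  2 × C: 1 H each → 2
  Total hydrogens = 18.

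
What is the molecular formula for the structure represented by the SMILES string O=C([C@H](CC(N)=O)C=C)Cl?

Heavy atoms from the SMILES: 6 C, 1 Cl, 1 N, 2 O.
Implicit hydrogens by atom environment:
  2 × C: 2 H each → 4
  2 × C: 1 H each → 2
  2 × C: no H
  2 × O: no H
  1 × Cl: no H
  1 × N: 2 H
  Total hydrogens = 8.
Molecular formula: C6H8ClNO2

C6H8ClNO2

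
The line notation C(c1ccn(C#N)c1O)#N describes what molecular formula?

Heavy atoms from the SMILES: 6 C, 3 N, 1 O.
Implicit hydrogens by atom environment:
  2 × C (aromatic): 1 H each → 2
  2 × C (aromatic): no H
  2 × C: no H
  2 × N: no H
  1 × N (aromatic): no H
  1 × O: 1 H
  Total hydrogens = 3.
Molecular formula: C6H3N3O

C6H3N3O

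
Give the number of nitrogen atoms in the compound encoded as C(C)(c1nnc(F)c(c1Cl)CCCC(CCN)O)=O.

3

The symbol for nitrogen appears 3 times in the SMILES.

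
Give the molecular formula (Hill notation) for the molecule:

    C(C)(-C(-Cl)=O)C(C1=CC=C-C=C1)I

C10H10ClIO

Heavy atoms from the SMILES: 10 C, 1 Cl, 1 I, 1 O.
Implicit hydrogens by atom environment:
  5 × C (aromatic): 1 H each → 5
  2 × C: 1 H each → 2
  1 × C: 3 H
  1 × C (aromatic): no H
  1 × C: no H
  1 × Cl: no H
  1 × I: no H
  1 × O: no H
  Total hydrogens = 10.
Molecular formula: C10H10ClIO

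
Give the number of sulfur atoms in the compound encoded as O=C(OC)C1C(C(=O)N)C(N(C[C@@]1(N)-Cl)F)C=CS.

1

The symbol for sulfur appears 1 time in the SMILES.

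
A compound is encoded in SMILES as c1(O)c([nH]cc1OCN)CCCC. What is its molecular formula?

Heavy atoms from the SMILES: 9 C, 2 N, 2 O.
Implicit hydrogens by atom environment:
  4 × C: 2 H each → 8
  3 × C (aromatic): no H
  1 × C: 3 H
  1 × C (aromatic): 1 H
  1 × N: 2 H
  1 × N (aromatic): 1 H
  1 × O: 1 H
  1 × O: no H
  Total hydrogens = 16.
Molecular formula: C9H16N2O2

C9H16N2O2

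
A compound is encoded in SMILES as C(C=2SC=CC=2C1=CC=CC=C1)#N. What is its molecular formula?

Heavy atoms from the SMILES: 11 C, 1 N, 1 S.
Implicit hydrogens by atom environment:
  7 × C (aromatic): 1 H each → 7
  3 × C (aromatic): no H
  1 × C: no H
  1 × N: no H
  1 × S (aromatic): no H
  Total hydrogens = 7.
Molecular formula: C11H7NS

C11H7NS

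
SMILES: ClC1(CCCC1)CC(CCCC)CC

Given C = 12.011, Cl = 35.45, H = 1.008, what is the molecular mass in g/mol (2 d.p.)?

216.79

Molecular formula: C13H25Cl.
M = 13×12.011 + 1×35.45 + 25×1.008 = 216.79 g/mol.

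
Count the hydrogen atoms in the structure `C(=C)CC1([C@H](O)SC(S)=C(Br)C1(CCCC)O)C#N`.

Hydrogens are implicit in SMILES; fill each atom to its normal valence:
  5 × C: 2 H each → 10
  5 × C: no H
  2 × C: 1 H each → 2
  2 × O: 1 H each → 2
  1 × Br: no H
  1 × C: 3 H
  1 × N: no H
  1 × S: 1 H
  1 × S: no H
  Total hydrogens = 18.

18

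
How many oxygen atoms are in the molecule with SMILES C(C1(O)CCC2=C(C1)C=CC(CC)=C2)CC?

The symbol for oxygen appears 1 time in the SMILES.

1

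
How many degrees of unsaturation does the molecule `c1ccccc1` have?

Molecular formula from the SMILES: C6H6.
DoU = (2C + 2 + N − H − X)/2 = (2·6 + 2 + 0 − 6 − 0)/2 = 8/2 = 4.
(Structurally: 1 ring(s) + 3 π bond(s) = 4.)

4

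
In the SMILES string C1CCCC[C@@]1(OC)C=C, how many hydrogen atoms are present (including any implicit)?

16

Hydrogens are implicit in SMILES; fill each atom to its normal valence:
  6 × C: 2 H each → 12
  1 × C: 3 H
  1 × C: 1 H
  1 × C: no H
  1 × O: no H
  Total hydrogens = 16.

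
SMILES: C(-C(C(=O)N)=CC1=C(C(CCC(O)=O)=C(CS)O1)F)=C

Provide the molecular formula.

Heavy atoms from the SMILES: 13 C, 1 F, 1 N, 4 O, 1 S.
Implicit hydrogens by atom environment:
  4 × C: 2 H each → 8
  4 × C (aromatic): no H
  3 × C: no H
  2 × C: 1 H each → 2
  2 × O: no H
  1 × F: no H
  1 × N: 2 H
  1 × O: 1 H
  1 × O (aromatic): no H
  1 × S: 1 H
  Total hydrogens = 14.
Molecular formula: C13H14FNO4S

C13H14FNO4S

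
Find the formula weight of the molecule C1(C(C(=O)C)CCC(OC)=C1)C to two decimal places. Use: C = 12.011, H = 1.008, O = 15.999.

Molecular formula: C10H16O2.
M = 10×12.011 + 16×1.008 + 2×15.999 = 168.24 g/mol.

168.24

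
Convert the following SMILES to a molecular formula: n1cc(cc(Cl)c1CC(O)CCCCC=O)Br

Heavy atoms from the SMILES: 1 Br, 12 C, 1 Cl, 1 N, 2 O.
Implicit hydrogens by atom environment:
  5 × C: 2 H each → 10
  3 × C (aromatic): no H
  2 × C (aromatic): 1 H each → 2
  2 × C: 1 H each → 2
  1 × Br: no H
  1 × Cl: no H
  1 × N (aromatic): no H
  1 × O: 1 H
  1 × O: no H
  Total hydrogens = 15.
Molecular formula: C12H15BrClNO2

C12H15BrClNO2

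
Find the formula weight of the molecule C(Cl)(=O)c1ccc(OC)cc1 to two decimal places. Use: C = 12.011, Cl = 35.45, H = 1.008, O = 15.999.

170.59

Molecular formula: C8H7ClO2.
M = 8×12.011 + 1×35.45 + 7×1.008 + 2×15.999 = 170.59 g/mol.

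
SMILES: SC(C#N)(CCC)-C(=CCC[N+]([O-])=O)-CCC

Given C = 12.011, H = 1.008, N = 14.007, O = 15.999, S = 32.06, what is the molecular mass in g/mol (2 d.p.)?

Molecular formula: C12H20N2O2S.
M = 12×12.011 + 20×1.008 + 2×14.007 + 2×15.999 + 1×32.06 = 256.36 g/mol.

256.36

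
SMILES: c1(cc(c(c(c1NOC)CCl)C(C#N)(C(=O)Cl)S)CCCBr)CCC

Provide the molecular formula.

C17H21BrCl2N2O2S

Heavy atoms from the SMILES: 1 Br, 17 C, 2 Cl, 2 N, 2 O, 1 S.
Implicit hydrogens by atom environment:
  6 × C: 2 H each → 12
  5 × C (aromatic): no H
  3 × C: no H
  2 × C: 3 H each → 6
  2 × Cl: no H
  2 × O: no H
  1 × Br: no H
  1 × C (aromatic): 1 H
  1 × N: 1 H
  1 × N: no H
  1 × S: 1 H
  Total hydrogens = 21.
Molecular formula: C17H21BrCl2N2O2S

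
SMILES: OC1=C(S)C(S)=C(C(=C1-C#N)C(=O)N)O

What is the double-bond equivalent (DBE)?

7

Molecular formula from the SMILES: C8H6N2O3S2.
DoU = (2C + 2 + N − H − X)/2 = (2·8 + 2 + 2 − 6 − 0)/2 = 14/2 = 7.
(Structurally: 1 ring(s) + 6 π bond(s) = 7.)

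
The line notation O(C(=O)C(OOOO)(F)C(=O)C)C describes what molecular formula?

Heavy atoms from the SMILES: 5 C, 1 F, 7 O.
Implicit hydrogens by atom environment:
  6 × O: no H
  3 × C: no H
  2 × C: 3 H each → 6
  1 × F: no H
  1 × O: 1 H
  Total hydrogens = 7.
Molecular formula: C5H7FO7

C5H7FO7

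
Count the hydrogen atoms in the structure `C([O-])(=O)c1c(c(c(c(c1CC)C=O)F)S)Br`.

Hydrogens are implicit in SMILES; fill each atom to its normal valence:
  6 × C (aromatic): no H
  2 × O: no H
  1 × Br: no H
  1 × C: 3 H
  1 × C: 2 H
  1 × C: 1 H
  1 × C: no H
  1 × F: no H
  1 × O (charge -1): no H
  1 × S: 1 H
  Total hydrogens = 7.

7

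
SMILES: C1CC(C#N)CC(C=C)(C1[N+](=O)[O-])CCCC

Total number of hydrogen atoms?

20

Hydrogens are implicit in SMILES; fill each atom to its normal valence:
  7 × C: 2 H each → 14
  3 × C: 1 H each → 3
  2 × C: no H
  1 × C: 3 H
  1 × N: no H
  1 × N (charge +1): no H
  1 × O: no H
  1 × O (charge -1): no H
  Total hydrogens = 20.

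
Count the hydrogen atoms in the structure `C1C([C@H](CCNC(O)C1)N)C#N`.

15

Hydrogens are implicit in SMILES; fill each atom to its normal valence:
  4 × C: 2 H each → 8
  3 × C: 1 H each → 3
  1 × C: no H
  1 × N: 2 H
  1 × N: 1 H
  1 × N: no H
  1 × O: 1 H
  Total hydrogens = 15.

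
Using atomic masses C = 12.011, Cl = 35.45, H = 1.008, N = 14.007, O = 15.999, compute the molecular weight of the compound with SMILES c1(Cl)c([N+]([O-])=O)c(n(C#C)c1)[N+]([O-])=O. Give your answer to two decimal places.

215.55

Molecular formula: C6H2ClN3O4.
M = 6×12.011 + 1×35.45 + 2×1.008 + 3×14.007 + 4×15.999 = 215.55 g/mol.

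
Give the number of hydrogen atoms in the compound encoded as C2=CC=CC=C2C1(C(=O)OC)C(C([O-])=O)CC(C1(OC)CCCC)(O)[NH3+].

Hydrogens are implicit in SMILES; fill each atom to its normal valence:
  5 × C (aromatic): 1 H each → 5
  5 × C: no H
  4 × C: 2 H each → 8
  4 × O: no H
  3 × C: 3 H each → 9
  1 × C: 1 H
  1 × C (aromatic): no H
  1 × N (charge +1): 3 H
  1 × O: 1 H
  1 × O (charge -1): no H
  Total hydrogens = 27.

27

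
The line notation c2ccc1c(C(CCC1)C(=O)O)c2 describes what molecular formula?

C11H12O2

Heavy atoms from the SMILES: 11 C, 2 O.
Implicit hydrogens by atom environment:
  4 × C (aromatic): 1 H each → 4
  3 × C: 2 H each → 6
  2 × C (aromatic): no H
  1 × C: 1 H
  1 × C: no H
  1 × O: 1 H
  1 × O: no H
  Total hydrogens = 12.
Molecular formula: C11H12O2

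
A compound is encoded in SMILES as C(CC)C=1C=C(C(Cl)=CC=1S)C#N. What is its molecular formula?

C10H10ClNS

Heavy atoms from the SMILES: 10 C, 1 Cl, 1 N, 1 S.
Implicit hydrogens by atom environment:
  4 × C (aromatic): no H
  2 × C: 2 H each → 4
  2 × C (aromatic): 1 H each → 2
  1 × C: 3 H
  1 × C: no H
  1 × Cl: no H
  1 × N: no H
  1 × S: 1 H
  Total hydrogens = 10.
Molecular formula: C10H10ClNS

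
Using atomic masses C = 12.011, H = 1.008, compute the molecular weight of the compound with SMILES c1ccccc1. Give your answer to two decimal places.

78.11

Molecular formula: C6H6.
M = 6×12.011 + 6×1.008 = 78.11 g/mol.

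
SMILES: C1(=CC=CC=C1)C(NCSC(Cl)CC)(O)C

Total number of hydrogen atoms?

18

Hydrogens are implicit in SMILES; fill each atom to its normal valence:
  5 × C (aromatic): 1 H each → 5
  2 × C: 3 H each → 6
  2 × C: 2 H each → 4
  1 × C: 1 H
  1 × C: no H
  1 × C (aromatic): no H
  1 × Cl: no H
  1 × N: 1 H
  1 × O: 1 H
  1 × S: no H
  Total hydrogens = 18.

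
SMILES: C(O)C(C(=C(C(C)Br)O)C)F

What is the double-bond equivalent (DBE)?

1

Molecular formula from the SMILES: C7H12BrFO2.
DoU = (2C + 2 + N − H − X)/2 = (2·7 + 2 + 0 − 12 − 2)/2 = 2/2 = 1.
(Structurally: 0 ring(s) + 1 π bond(s) = 1.)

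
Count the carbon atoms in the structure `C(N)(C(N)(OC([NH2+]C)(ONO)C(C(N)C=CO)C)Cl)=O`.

The symbol for carbon appears 9 times in the SMILES. (Cl is a single chlorine, not C + l.)

9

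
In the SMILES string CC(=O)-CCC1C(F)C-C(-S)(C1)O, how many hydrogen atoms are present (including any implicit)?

Hydrogens are implicit in SMILES; fill each atom to its normal valence:
  4 × C: 2 H each → 8
  2 × C: 1 H each → 2
  2 × C: no H
  1 × C: 3 H
  1 × F: no H
  1 × O: 1 H
  1 × O: no H
  1 × S: 1 H
  Total hydrogens = 15.

15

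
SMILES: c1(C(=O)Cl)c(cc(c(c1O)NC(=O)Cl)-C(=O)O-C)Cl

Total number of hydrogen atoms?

6

Hydrogens are implicit in SMILES; fill each atom to its normal valence:
  5 × C (aromatic): no H
  4 × O: no H
  3 × C: no H
  3 × Cl: no H
  1 × C: 3 H
  1 × C (aromatic): 1 H
  1 × N: 1 H
  1 × O: 1 H
  Total hydrogens = 6.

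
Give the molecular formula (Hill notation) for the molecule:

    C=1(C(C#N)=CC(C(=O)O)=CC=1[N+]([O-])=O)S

C8H4N2O4S

Heavy atoms from the SMILES: 8 C, 2 N, 4 O, 1 S.
Implicit hydrogens by atom environment:
  4 × C (aromatic): no H
  2 × C (aromatic): 1 H each → 2
  2 × C: no H
  2 × O: no H
  1 × N: no H
  1 × N (charge +1): no H
  1 × O: 1 H
  1 × O (charge -1): no H
  1 × S: 1 H
  Total hydrogens = 4.
Molecular formula: C8H4N2O4S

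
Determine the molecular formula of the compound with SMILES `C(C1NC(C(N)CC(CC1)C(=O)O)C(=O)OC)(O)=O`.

Heavy atoms from the SMILES: 11 C, 2 N, 6 O.
Implicit hydrogens by atom environment:
  4 × C: 1 H each → 4
  4 × O: no H
  3 × C: 2 H each → 6
  3 × C: no H
  2 × O: 1 H each → 2
  1 × C: 3 H
  1 × N: 2 H
  1 × N: 1 H
  Total hydrogens = 18.
Molecular formula: C11H18N2O6

C11H18N2O6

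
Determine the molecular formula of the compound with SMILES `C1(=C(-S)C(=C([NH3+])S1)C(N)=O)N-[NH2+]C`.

[C6H12N4OS2]2+

Heavy atoms from the SMILES: 6 C, 4 N, 1 O, 2 S.
Implicit hydrogens by atom environment:
  4 × C (aromatic): no H
  1 × C: 3 H
  1 × C: no H
  1 × N (charge +1): 3 H
  1 × N: 2 H
  1 × N (charge +1): 2 H
  1 × N: 1 H
  1 × O: no H
  1 × S: 1 H
  1 × S (aromatic): no H
  Total hydrogens = 12.
Net charge +2.
Molecular formula: [C6H12N4OS2]2+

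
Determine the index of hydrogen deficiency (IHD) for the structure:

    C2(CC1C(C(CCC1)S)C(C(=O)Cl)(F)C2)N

3

Molecular formula from the SMILES: C11H17ClFNOS.
DoU = (2C + 2 + N − H − X)/2 = (2·11 + 2 + 1 − 17 − 2)/2 = 6/2 = 3.
(Structurally: 2 ring(s) + 1 π bond(s) = 3.)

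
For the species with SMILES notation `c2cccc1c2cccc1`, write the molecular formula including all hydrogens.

Heavy atoms from the SMILES: 10 C.
Implicit hydrogens by atom environment:
  8 × C (aromatic): 1 H each → 8
  2 × C (aromatic): no H
  Total hydrogens = 8.
Molecular formula: C10H8

C10H8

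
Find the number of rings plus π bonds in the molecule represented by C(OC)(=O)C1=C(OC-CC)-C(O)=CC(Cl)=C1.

5

Molecular formula from the SMILES: C11H13ClO4.
DoU = (2C + 2 + N − H − X)/2 = (2·11 + 2 + 0 − 13 − 1)/2 = 10/2 = 5.
(Structurally: 1 ring(s) + 4 π bond(s) = 5.)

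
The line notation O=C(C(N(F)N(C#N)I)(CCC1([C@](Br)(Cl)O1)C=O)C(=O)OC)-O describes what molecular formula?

C10H9BrClFIN3O6

Heavy atoms from the SMILES: 1 Br, 10 C, 1 Cl, 1 F, 1 I, 3 N, 6 O.
Implicit hydrogens by atom environment:
  6 × C: no H
  5 × O: no H
  3 × N: no H
  2 × C: 2 H each → 4
  1 × Br: no H
  1 × C: 3 H
  1 × C: 1 H
  1 × Cl: no H
  1 × F: no H
  1 × I: no H
  1 × O: 1 H
  Total hydrogens = 9.
Molecular formula: C10H9BrClFIN3O6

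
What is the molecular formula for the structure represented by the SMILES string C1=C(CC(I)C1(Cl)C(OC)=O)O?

C7H8ClIO3

Heavy atoms from the SMILES: 7 C, 1 Cl, 1 I, 3 O.
Implicit hydrogens by atom environment:
  3 × C: no H
  2 × C: 1 H each → 2
  2 × O: no H
  1 × C: 3 H
  1 × C: 2 H
  1 × Cl: no H
  1 × I: no H
  1 × O: 1 H
  Total hydrogens = 8.
Molecular formula: C7H8ClIO3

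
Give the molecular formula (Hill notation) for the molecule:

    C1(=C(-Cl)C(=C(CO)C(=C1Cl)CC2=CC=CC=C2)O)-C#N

Heavy atoms from the SMILES: 15 C, 2 Cl, 1 N, 2 O.
Implicit hydrogens by atom environment:
  7 × C (aromatic): no H
  5 × C (aromatic): 1 H each → 5
  2 × C: 2 H each → 4
  2 × Cl: no H
  2 × O: 1 H each → 2
  1 × C: no H
  1 × N: no H
  Total hydrogens = 11.
Molecular formula: C15H11Cl2NO2

C15H11Cl2NO2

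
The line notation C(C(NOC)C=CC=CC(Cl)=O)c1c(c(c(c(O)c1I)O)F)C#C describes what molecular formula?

Heavy atoms from the SMILES: 16 C, 1 Cl, 1 F, 1 I, 1 N, 4 O.
Implicit hydrogens by atom environment:
  6 × C: 1 H each → 6
  6 × C (aromatic): no H
  2 × C: no H
  2 × O: 1 H each → 2
  2 × O: no H
  1 × C: 3 H
  1 × C: 2 H
  1 × Cl: no H
  1 × F: no H
  1 × I: no H
  1 × N: 1 H
  Total hydrogens = 14.
Molecular formula: C16H14ClFINO4

C16H14ClFINO4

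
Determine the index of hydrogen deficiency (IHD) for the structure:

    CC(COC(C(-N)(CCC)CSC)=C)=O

Molecular formula from the SMILES: C11H21NO2S.
DoU = (2C + 2 + N − H − X)/2 = (2·11 + 2 + 1 − 21 − 0)/2 = 4/2 = 2.
(Structurally: 0 ring(s) + 2 π bond(s) = 2.)

2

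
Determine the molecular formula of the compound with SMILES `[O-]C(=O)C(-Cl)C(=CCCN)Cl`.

C6H8Cl2NO2-

Heavy atoms from the SMILES: 6 C, 2 Cl, 1 N, 2 O.
Implicit hydrogens by atom environment:
  2 × C: 2 H each → 4
  2 × C: 1 H each → 2
  2 × C: no H
  2 × Cl: no H
  1 × N: 2 H
  1 × O: no H
  1 × O (charge -1): no H
  Total hydrogens = 8.
Net charge -1.
Molecular formula: C6H8Cl2NO2-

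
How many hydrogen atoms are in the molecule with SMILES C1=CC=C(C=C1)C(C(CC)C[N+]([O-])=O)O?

Hydrogens are implicit in SMILES; fill each atom to its normal valence:
  5 × C (aromatic): 1 H each → 5
  2 × C: 2 H each → 4
  2 × C: 1 H each → 2
  1 × C: 3 H
  1 × C (aromatic): no H
  1 × N (charge +1): no H
  1 × O: 1 H
  1 × O: no H
  1 × O (charge -1): no H
  Total hydrogens = 15.

15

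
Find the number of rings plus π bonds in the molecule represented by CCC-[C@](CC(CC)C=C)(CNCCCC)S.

Molecular formula from the SMILES: C15H31NS.
DoU = (2C + 2 + N − H − X)/2 = (2·15 + 2 + 1 − 31 − 0)/2 = 2/2 = 1.
(Structurally: 0 ring(s) + 1 π bond(s) = 1.)

1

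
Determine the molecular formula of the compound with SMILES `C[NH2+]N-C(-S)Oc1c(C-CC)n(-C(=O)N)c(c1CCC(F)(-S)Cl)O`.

Heavy atoms from the SMILES: 13 C, 1 Cl, 1 F, 4 N, 3 O, 2 S.
Implicit hydrogens by atom environment:
  4 × C: 2 H each → 8
  4 × C (aromatic): no H
  2 × C: 3 H each → 6
  2 × C: no H
  2 × O: no H
  2 × S: 1 H each → 2
  1 × C: 1 H
  1 × Cl: no H
  1 × F: no H
  1 × N: 2 H
  1 × N (charge +1): 2 H
  1 × N: 1 H
  1 × N (aromatic): no H
  1 × O: 1 H
  Total hydrogens = 23.
Net charge +1.
Molecular formula: C13H23ClFN4O3S2+

C13H23ClFN4O3S2+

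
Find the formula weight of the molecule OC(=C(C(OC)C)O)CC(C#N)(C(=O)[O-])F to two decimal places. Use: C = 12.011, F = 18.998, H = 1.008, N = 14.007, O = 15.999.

Molecular formula: C9H11FNO5-.
M = 9×12.011 + 1×18.998 + 11×1.008 + 1×14.007 + 5×15.999 = 232.19 g/mol.

232.19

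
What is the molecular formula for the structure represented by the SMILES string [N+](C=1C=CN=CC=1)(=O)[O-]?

Heavy atoms from the SMILES: 5 C, 2 N, 2 O.
Implicit hydrogens by atom environment:
  4 × C (aromatic): 1 H each → 4
  1 × C (aromatic): no H
  1 × N (aromatic): no H
  1 × N (charge +1): no H
  1 × O: no H
  1 × O (charge -1): no H
  Total hydrogens = 4.
Molecular formula: C5H4N2O2

C5H4N2O2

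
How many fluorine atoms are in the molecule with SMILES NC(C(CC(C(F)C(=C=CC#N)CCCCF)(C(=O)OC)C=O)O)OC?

The symbol for fluorine appears 2 times in the SMILES.

2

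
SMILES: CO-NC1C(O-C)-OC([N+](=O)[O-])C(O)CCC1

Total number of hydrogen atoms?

Hydrogens are implicit in SMILES; fill each atom to its normal valence:
  4 × C: 1 H each → 4
  4 × O: no H
  3 × C: 2 H each → 6
  2 × C: 3 H each → 6
  1 × N: 1 H
  1 × N (charge +1): no H
  1 × O: 1 H
  1 × O (charge -1): no H
  Total hydrogens = 18.

18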